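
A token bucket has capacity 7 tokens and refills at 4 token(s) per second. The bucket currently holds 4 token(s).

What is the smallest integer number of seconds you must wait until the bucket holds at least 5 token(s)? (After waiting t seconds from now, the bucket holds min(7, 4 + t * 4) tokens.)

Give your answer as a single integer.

Need 4 + t * 4 >= 5, so t >= 1/4.
Smallest integer t = ceil(1/4) = 1.

Answer: 1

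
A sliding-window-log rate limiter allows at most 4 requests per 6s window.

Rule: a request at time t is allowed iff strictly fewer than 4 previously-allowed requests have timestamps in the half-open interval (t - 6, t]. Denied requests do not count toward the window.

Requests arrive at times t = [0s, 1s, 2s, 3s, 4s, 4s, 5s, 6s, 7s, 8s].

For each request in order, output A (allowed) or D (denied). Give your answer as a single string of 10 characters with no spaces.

Answer: AAAADDDAAA

Derivation:
Tracking allowed requests in the window:
  req#1 t=0s: ALLOW
  req#2 t=1s: ALLOW
  req#3 t=2s: ALLOW
  req#4 t=3s: ALLOW
  req#5 t=4s: DENY
  req#6 t=4s: DENY
  req#7 t=5s: DENY
  req#8 t=6s: ALLOW
  req#9 t=7s: ALLOW
  req#10 t=8s: ALLOW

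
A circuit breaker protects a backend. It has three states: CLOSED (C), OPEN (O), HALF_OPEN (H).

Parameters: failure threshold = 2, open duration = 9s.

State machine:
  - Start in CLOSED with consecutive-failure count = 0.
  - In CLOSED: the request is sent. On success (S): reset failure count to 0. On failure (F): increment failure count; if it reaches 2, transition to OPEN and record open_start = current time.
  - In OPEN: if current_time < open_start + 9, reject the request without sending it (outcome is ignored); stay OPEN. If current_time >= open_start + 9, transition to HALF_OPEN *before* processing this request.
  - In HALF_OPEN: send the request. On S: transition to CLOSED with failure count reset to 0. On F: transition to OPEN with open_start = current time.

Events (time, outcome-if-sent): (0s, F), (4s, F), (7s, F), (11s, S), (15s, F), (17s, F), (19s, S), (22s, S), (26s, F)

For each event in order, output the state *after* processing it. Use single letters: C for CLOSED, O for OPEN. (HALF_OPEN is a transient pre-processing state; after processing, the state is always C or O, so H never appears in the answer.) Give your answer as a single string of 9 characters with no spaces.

Answer: COOOOOOOO

Derivation:
State after each event:
  event#1 t=0s outcome=F: state=CLOSED
  event#2 t=4s outcome=F: state=OPEN
  event#3 t=7s outcome=F: state=OPEN
  event#4 t=11s outcome=S: state=OPEN
  event#5 t=15s outcome=F: state=OPEN
  event#6 t=17s outcome=F: state=OPEN
  event#7 t=19s outcome=S: state=OPEN
  event#8 t=22s outcome=S: state=OPEN
  event#9 t=26s outcome=F: state=OPEN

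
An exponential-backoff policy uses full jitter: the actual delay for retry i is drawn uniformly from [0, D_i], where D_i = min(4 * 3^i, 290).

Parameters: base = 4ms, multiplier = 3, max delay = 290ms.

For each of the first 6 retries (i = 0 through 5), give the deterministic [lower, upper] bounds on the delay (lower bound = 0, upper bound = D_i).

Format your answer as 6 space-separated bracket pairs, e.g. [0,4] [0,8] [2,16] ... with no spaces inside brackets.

Computing bounds per retry:
  i=0: D_i=min(4*3^0,290)=4, bounds=[0,4]
  i=1: D_i=min(4*3^1,290)=12, bounds=[0,12]
  i=2: D_i=min(4*3^2,290)=36, bounds=[0,36]
  i=3: D_i=min(4*3^3,290)=108, bounds=[0,108]
  i=4: D_i=min(4*3^4,290)=290, bounds=[0,290]
  i=5: D_i=min(4*3^5,290)=290, bounds=[0,290]

Answer: [0,4] [0,12] [0,36] [0,108] [0,290] [0,290]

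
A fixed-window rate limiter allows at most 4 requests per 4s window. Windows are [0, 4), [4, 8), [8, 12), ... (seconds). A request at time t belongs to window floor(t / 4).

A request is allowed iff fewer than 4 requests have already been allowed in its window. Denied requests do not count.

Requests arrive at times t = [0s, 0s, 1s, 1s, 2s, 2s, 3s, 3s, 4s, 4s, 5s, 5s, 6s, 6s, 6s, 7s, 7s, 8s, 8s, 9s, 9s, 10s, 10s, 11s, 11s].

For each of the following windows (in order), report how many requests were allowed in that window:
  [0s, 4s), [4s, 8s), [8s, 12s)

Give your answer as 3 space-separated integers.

Answer: 4 4 4

Derivation:
Processing requests:
  req#1 t=0s (window 0): ALLOW
  req#2 t=0s (window 0): ALLOW
  req#3 t=1s (window 0): ALLOW
  req#4 t=1s (window 0): ALLOW
  req#5 t=2s (window 0): DENY
  req#6 t=2s (window 0): DENY
  req#7 t=3s (window 0): DENY
  req#8 t=3s (window 0): DENY
  req#9 t=4s (window 1): ALLOW
  req#10 t=4s (window 1): ALLOW
  req#11 t=5s (window 1): ALLOW
  req#12 t=5s (window 1): ALLOW
  req#13 t=6s (window 1): DENY
  req#14 t=6s (window 1): DENY
  req#15 t=6s (window 1): DENY
  req#16 t=7s (window 1): DENY
  req#17 t=7s (window 1): DENY
  req#18 t=8s (window 2): ALLOW
  req#19 t=8s (window 2): ALLOW
  req#20 t=9s (window 2): ALLOW
  req#21 t=9s (window 2): ALLOW
  req#22 t=10s (window 2): DENY
  req#23 t=10s (window 2): DENY
  req#24 t=11s (window 2): DENY
  req#25 t=11s (window 2): DENY

Allowed counts by window: 4 4 4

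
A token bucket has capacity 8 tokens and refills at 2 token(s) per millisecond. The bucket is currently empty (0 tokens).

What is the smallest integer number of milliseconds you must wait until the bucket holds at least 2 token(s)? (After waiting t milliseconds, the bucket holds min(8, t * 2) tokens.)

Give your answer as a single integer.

Answer: 1

Derivation:
Need t * 2 >= 2, so t >= 2/2.
Smallest integer t = ceil(2/2) = 1.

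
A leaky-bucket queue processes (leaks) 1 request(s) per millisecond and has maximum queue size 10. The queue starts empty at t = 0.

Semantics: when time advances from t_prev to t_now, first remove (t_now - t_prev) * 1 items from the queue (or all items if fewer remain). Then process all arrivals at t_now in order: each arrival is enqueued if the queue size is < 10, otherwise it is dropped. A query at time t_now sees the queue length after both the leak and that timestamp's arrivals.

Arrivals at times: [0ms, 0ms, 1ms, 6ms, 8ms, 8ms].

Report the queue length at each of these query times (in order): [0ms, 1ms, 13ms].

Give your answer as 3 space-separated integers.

Answer: 2 2 0

Derivation:
Queue lengths at query times:
  query t=0ms: backlog = 2
  query t=1ms: backlog = 2
  query t=13ms: backlog = 0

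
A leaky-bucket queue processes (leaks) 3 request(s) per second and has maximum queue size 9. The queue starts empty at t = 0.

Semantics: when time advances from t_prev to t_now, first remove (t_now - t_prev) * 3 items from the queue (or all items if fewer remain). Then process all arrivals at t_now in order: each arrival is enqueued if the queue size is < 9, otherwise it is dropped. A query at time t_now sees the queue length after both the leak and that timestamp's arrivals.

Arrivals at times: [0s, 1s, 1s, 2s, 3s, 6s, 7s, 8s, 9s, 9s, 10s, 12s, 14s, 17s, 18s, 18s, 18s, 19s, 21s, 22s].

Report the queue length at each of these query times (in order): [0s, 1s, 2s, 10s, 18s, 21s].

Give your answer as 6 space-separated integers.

Queue lengths at query times:
  query t=0s: backlog = 1
  query t=1s: backlog = 2
  query t=2s: backlog = 1
  query t=10s: backlog = 1
  query t=18s: backlog = 3
  query t=21s: backlog = 1

Answer: 1 2 1 1 3 1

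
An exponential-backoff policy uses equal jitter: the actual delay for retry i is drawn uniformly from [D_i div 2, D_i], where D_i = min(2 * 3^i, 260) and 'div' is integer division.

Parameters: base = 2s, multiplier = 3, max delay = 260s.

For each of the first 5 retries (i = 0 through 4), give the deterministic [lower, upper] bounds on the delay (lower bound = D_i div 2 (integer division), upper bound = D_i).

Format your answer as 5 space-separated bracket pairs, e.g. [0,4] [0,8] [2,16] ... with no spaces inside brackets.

Computing bounds per retry:
  i=0: D_i=min(2*3^0,260)=2, bounds=[1,2]
  i=1: D_i=min(2*3^1,260)=6, bounds=[3,6]
  i=2: D_i=min(2*3^2,260)=18, bounds=[9,18]
  i=3: D_i=min(2*3^3,260)=54, bounds=[27,54]
  i=4: D_i=min(2*3^4,260)=162, bounds=[81,162]

Answer: [1,2] [3,6] [9,18] [27,54] [81,162]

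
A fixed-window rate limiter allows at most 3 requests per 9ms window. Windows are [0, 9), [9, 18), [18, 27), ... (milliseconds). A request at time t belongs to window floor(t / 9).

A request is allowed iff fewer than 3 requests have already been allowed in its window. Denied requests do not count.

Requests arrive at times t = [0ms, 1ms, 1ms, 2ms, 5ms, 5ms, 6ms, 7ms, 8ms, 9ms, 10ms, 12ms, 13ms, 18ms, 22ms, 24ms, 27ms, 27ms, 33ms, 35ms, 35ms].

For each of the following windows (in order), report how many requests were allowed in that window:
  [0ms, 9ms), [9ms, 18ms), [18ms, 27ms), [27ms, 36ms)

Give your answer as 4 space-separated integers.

Processing requests:
  req#1 t=0ms (window 0): ALLOW
  req#2 t=1ms (window 0): ALLOW
  req#3 t=1ms (window 0): ALLOW
  req#4 t=2ms (window 0): DENY
  req#5 t=5ms (window 0): DENY
  req#6 t=5ms (window 0): DENY
  req#7 t=6ms (window 0): DENY
  req#8 t=7ms (window 0): DENY
  req#9 t=8ms (window 0): DENY
  req#10 t=9ms (window 1): ALLOW
  req#11 t=10ms (window 1): ALLOW
  req#12 t=12ms (window 1): ALLOW
  req#13 t=13ms (window 1): DENY
  req#14 t=18ms (window 2): ALLOW
  req#15 t=22ms (window 2): ALLOW
  req#16 t=24ms (window 2): ALLOW
  req#17 t=27ms (window 3): ALLOW
  req#18 t=27ms (window 3): ALLOW
  req#19 t=33ms (window 3): ALLOW
  req#20 t=35ms (window 3): DENY
  req#21 t=35ms (window 3): DENY

Allowed counts by window: 3 3 3 3

Answer: 3 3 3 3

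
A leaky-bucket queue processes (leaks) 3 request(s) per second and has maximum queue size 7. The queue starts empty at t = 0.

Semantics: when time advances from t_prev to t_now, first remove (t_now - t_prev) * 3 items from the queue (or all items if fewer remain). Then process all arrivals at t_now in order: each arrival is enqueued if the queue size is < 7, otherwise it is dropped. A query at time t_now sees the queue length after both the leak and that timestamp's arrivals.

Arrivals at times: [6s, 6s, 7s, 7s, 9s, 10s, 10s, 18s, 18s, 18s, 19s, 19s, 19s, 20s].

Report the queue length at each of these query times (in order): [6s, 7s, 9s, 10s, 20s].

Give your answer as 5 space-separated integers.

Answer: 2 2 1 2 1

Derivation:
Queue lengths at query times:
  query t=6s: backlog = 2
  query t=7s: backlog = 2
  query t=9s: backlog = 1
  query t=10s: backlog = 2
  query t=20s: backlog = 1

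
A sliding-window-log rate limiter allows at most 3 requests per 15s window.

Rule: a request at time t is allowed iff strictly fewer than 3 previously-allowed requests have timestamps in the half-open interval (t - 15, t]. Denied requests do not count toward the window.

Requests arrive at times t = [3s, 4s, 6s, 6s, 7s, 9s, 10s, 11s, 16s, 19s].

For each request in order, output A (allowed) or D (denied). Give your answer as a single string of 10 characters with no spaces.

Answer: AAADDDDDDA

Derivation:
Tracking allowed requests in the window:
  req#1 t=3s: ALLOW
  req#2 t=4s: ALLOW
  req#3 t=6s: ALLOW
  req#4 t=6s: DENY
  req#5 t=7s: DENY
  req#6 t=9s: DENY
  req#7 t=10s: DENY
  req#8 t=11s: DENY
  req#9 t=16s: DENY
  req#10 t=19s: ALLOW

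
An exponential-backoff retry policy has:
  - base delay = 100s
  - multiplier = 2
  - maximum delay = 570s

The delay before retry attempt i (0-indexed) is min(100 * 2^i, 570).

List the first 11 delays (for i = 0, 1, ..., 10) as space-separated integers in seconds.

Answer: 100 200 400 570 570 570 570 570 570 570 570

Derivation:
Computing each delay:
  i=0: min(100*2^0, 570) = 100
  i=1: min(100*2^1, 570) = 200
  i=2: min(100*2^2, 570) = 400
  i=3: min(100*2^3, 570) = 570
  i=4: min(100*2^4, 570) = 570
  i=5: min(100*2^5, 570) = 570
  i=6: min(100*2^6, 570) = 570
  i=7: min(100*2^7, 570) = 570
  i=8: min(100*2^8, 570) = 570
  i=9: min(100*2^9, 570) = 570
  i=10: min(100*2^10, 570) = 570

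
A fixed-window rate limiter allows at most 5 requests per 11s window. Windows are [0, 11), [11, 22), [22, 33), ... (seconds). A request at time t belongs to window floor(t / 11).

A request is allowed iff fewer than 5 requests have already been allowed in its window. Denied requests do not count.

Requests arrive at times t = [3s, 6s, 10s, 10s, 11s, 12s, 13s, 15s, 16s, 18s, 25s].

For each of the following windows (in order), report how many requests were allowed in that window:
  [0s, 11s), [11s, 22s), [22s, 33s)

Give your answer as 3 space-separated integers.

Answer: 4 5 1

Derivation:
Processing requests:
  req#1 t=3s (window 0): ALLOW
  req#2 t=6s (window 0): ALLOW
  req#3 t=10s (window 0): ALLOW
  req#4 t=10s (window 0): ALLOW
  req#5 t=11s (window 1): ALLOW
  req#6 t=12s (window 1): ALLOW
  req#7 t=13s (window 1): ALLOW
  req#8 t=15s (window 1): ALLOW
  req#9 t=16s (window 1): ALLOW
  req#10 t=18s (window 1): DENY
  req#11 t=25s (window 2): ALLOW

Allowed counts by window: 4 5 1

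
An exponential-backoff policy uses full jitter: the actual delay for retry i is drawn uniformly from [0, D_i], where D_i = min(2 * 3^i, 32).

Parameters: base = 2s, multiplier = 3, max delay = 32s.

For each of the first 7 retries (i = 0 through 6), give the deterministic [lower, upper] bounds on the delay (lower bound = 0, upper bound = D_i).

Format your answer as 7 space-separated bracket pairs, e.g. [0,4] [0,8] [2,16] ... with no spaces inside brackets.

Computing bounds per retry:
  i=0: D_i=min(2*3^0,32)=2, bounds=[0,2]
  i=1: D_i=min(2*3^1,32)=6, bounds=[0,6]
  i=2: D_i=min(2*3^2,32)=18, bounds=[0,18]
  i=3: D_i=min(2*3^3,32)=32, bounds=[0,32]
  i=4: D_i=min(2*3^4,32)=32, bounds=[0,32]
  i=5: D_i=min(2*3^5,32)=32, bounds=[0,32]
  i=6: D_i=min(2*3^6,32)=32, bounds=[0,32]

Answer: [0,2] [0,6] [0,18] [0,32] [0,32] [0,32] [0,32]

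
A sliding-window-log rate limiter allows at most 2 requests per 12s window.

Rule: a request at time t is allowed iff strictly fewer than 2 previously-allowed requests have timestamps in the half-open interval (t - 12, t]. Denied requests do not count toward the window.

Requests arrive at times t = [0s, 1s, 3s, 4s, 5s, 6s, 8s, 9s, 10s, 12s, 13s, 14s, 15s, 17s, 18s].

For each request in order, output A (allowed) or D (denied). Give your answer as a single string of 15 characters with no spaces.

Tracking allowed requests in the window:
  req#1 t=0s: ALLOW
  req#2 t=1s: ALLOW
  req#3 t=3s: DENY
  req#4 t=4s: DENY
  req#5 t=5s: DENY
  req#6 t=6s: DENY
  req#7 t=8s: DENY
  req#8 t=9s: DENY
  req#9 t=10s: DENY
  req#10 t=12s: ALLOW
  req#11 t=13s: ALLOW
  req#12 t=14s: DENY
  req#13 t=15s: DENY
  req#14 t=17s: DENY
  req#15 t=18s: DENY

Answer: AADDDDDDDAADDDD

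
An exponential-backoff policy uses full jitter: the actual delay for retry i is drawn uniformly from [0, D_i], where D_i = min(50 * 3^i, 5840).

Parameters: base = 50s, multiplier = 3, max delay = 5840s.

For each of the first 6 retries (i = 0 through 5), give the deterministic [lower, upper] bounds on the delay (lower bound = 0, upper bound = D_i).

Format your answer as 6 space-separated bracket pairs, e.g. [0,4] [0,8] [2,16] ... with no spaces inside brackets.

Answer: [0,50] [0,150] [0,450] [0,1350] [0,4050] [0,5840]

Derivation:
Computing bounds per retry:
  i=0: D_i=min(50*3^0,5840)=50, bounds=[0,50]
  i=1: D_i=min(50*3^1,5840)=150, bounds=[0,150]
  i=2: D_i=min(50*3^2,5840)=450, bounds=[0,450]
  i=3: D_i=min(50*3^3,5840)=1350, bounds=[0,1350]
  i=4: D_i=min(50*3^4,5840)=4050, bounds=[0,4050]
  i=5: D_i=min(50*3^5,5840)=5840, bounds=[0,5840]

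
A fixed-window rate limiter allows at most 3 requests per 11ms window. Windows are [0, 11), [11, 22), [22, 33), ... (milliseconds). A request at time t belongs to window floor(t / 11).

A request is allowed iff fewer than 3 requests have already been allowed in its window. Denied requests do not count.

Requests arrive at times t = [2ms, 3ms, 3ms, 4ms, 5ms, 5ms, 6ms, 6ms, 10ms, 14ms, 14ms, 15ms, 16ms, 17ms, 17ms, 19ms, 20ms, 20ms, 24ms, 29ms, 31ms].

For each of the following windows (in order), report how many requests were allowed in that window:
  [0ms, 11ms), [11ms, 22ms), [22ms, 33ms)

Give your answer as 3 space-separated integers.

Answer: 3 3 3

Derivation:
Processing requests:
  req#1 t=2ms (window 0): ALLOW
  req#2 t=3ms (window 0): ALLOW
  req#3 t=3ms (window 0): ALLOW
  req#4 t=4ms (window 0): DENY
  req#5 t=5ms (window 0): DENY
  req#6 t=5ms (window 0): DENY
  req#7 t=6ms (window 0): DENY
  req#8 t=6ms (window 0): DENY
  req#9 t=10ms (window 0): DENY
  req#10 t=14ms (window 1): ALLOW
  req#11 t=14ms (window 1): ALLOW
  req#12 t=15ms (window 1): ALLOW
  req#13 t=16ms (window 1): DENY
  req#14 t=17ms (window 1): DENY
  req#15 t=17ms (window 1): DENY
  req#16 t=19ms (window 1): DENY
  req#17 t=20ms (window 1): DENY
  req#18 t=20ms (window 1): DENY
  req#19 t=24ms (window 2): ALLOW
  req#20 t=29ms (window 2): ALLOW
  req#21 t=31ms (window 2): ALLOW

Allowed counts by window: 3 3 3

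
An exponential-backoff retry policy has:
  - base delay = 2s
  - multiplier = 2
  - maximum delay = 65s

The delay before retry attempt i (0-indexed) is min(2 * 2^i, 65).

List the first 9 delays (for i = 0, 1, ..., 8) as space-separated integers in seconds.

Answer: 2 4 8 16 32 64 65 65 65

Derivation:
Computing each delay:
  i=0: min(2*2^0, 65) = 2
  i=1: min(2*2^1, 65) = 4
  i=2: min(2*2^2, 65) = 8
  i=3: min(2*2^3, 65) = 16
  i=4: min(2*2^4, 65) = 32
  i=5: min(2*2^5, 65) = 64
  i=6: min(2*2^6, 65) = 65
  i=7: min(2*2^7, 65) = 65
  i=8: min(2*2^8, 65) = 65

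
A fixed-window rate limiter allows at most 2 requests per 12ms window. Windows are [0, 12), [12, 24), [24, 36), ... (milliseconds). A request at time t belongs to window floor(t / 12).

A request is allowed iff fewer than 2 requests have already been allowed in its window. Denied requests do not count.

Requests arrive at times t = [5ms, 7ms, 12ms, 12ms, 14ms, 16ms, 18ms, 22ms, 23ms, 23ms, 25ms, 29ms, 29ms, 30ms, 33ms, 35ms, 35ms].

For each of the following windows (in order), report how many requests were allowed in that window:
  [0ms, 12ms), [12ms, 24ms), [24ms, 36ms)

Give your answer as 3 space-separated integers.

Processing requests:
  req#1 t=5ms (window 0): ALLOW
  req#2 t=7ms (window 0): ALLOW
  req#3 t=12ms (window 1): ALLOW
  req#4 t=12ms (window 1): ALLOW
  req#5 t=14ms (window 1): DENY
  req#6 t=16ms (window 1): DENY
  req#7 t=18ms (window 1): DENY
  req#8 t=22ms (window 1): DENY
  req#9 t=23ms (window 1): DENY
  req#10 t=23ms (window 1): DENY
  req#11 t=25ms (window 2): ALLOW
  req#12 t=29ms (window 2): ALLOW
  req#13 t=29ms (window 2): DENY
  req#14 t=30ms (window 2): DENY
  req#15 t=33ms (window 2): DENY
  req#16 t=35ms (window 2): DENY
  req#17 t=35ms (window 2): DENY

Allowed counts by window: 2 2 2

Answer: 2 2 2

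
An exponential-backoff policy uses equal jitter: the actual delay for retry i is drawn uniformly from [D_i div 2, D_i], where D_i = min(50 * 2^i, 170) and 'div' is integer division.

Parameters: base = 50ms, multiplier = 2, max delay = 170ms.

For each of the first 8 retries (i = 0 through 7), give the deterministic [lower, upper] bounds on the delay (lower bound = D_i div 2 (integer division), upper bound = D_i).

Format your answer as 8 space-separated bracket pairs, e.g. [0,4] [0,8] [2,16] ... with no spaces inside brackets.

Answer: [25,50] [50,100] [85,170] [85,170] [85,170] [85,170] [85,170] [85,170]

Derivation:
Computing bounds per retry:
  i=0: D_i=min(50*2^0,170)=50, bounds=[25,50]
  i=1: D_i=min(50*2^1,170)=100, bounds=[50,100]
  i=2: D_i=min(50*2^2,170)=170, bounds=[85,170]
  i=3: D_i=min(50*2^3,170)=170, bounds=[85,170]
  i=4: D_i=min(50*2^4,170)=170, bounds=[85,170]
  i=5: D_i=min(50*2^5,170)=170, bounds=[85,170]
  i=6: D_i=min(50*2^6,170)=170, bounds=[85,170]
  i=7: D_i=min(50*2^7,170)=170, bounds=[85,170]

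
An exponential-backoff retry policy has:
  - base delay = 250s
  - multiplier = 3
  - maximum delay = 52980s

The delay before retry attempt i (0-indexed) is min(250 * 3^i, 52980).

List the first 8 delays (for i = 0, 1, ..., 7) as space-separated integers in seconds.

Computing each delay:
  i=0: min(250*3^0, 52980) = 250
  i=1: min(250*3^1, 52980) = 750
  i=2: min(250*3^2, 52980) = 2250
  i=3: min(250*3^3, 52980) = 6750
  i=4: min(250*3^4, 52980) = 20250
  i=5: min(250*3^5, 52980) = 52980
  i=6: min(250*3^6, 52980) = 52980
  i=7: min(250*3^7, 52980) = 52980

Answer: 250 750 2250 6750 20250 52980 52980 52980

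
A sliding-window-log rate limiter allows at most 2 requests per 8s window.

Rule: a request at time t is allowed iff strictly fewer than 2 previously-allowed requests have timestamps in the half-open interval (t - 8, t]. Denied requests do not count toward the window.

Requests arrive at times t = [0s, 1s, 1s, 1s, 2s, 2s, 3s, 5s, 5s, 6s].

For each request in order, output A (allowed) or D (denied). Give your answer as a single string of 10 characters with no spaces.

Answer: AADDDDDDDD

Derivation:
Tracking allowed requests in the window:
  req#1 t=0s: ALLOW
  req#2 t=1s: ALLOW
  req#3 t=1s: DENY
  req#4 t=1s: DENY
  req#5 t=2s: DENY
  req#6 t=2s: DENY
  req#7 t=3s: DENY
  req#8 t=5s: DENY
  req#9 t=5s: DENY
  req#10 t=6s: DENY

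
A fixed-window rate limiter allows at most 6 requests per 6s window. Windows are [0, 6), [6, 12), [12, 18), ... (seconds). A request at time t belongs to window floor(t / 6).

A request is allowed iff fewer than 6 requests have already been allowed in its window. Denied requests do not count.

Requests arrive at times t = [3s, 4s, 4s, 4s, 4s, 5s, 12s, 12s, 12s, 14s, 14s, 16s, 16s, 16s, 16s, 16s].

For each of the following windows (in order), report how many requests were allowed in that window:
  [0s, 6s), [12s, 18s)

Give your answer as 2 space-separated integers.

Processing requests:
  req#1 t=3s (window 0): ALLOW
  req#2 t=4s (window 0): ALLOW
  req#3 t=4s (window 0): ALLOW
  req#4 t=4s (window 0): ALLOW
  req#5 t=4s (window 0): ALLOW
  req#6 t=5s (window 0): ALLOW
  req#7 t=12s (window 2): ALLOW
  req#8 t=12s (window 2): ALLOW
  req#9 t=12s (window 2): ALLOW
  req#10 t=14s (window 2): ALLOW
  req#11 t=14s (window 2): ALLOW
  req#12 t=16s (window 2): ALLOW
  req#13 t=16s (window 2): DENY
  req#14 t=16s (window 2): DENY
  req#15 t=16s (window 2): DENY
  req#16 t=16s (window 2): DENY

Allowed counts by window: 6 6

Answer: 6 6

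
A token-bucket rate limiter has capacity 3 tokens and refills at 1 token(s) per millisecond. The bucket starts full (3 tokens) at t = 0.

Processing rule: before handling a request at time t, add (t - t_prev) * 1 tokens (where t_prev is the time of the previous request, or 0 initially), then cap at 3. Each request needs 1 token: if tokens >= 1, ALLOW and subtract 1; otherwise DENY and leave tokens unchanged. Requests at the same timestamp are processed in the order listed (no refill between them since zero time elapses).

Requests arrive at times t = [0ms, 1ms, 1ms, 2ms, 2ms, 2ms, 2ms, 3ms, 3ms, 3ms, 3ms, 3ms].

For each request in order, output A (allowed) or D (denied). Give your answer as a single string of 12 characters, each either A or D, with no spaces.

Answer: AAAAADDADDDD

Derivation:
Simulating step by step:
  req#1 t=0ms: ALLOW
  req#2 t=1ms: ALLOW
  req#3 t=1ms: ALLOW
  req#4 t=2ms: ALLOW
  req#5 t=2ms: ALLOW
  req#6 t=2ms: DENY
  req#7 t=2ms: DENY
  req#8 t=3ms: ALLOW
  req#9 t=3ms: DENY
  req#10 t=3ms: DENY
  req#11 t=3ms: DENY
  req#12 t=3ms: DENY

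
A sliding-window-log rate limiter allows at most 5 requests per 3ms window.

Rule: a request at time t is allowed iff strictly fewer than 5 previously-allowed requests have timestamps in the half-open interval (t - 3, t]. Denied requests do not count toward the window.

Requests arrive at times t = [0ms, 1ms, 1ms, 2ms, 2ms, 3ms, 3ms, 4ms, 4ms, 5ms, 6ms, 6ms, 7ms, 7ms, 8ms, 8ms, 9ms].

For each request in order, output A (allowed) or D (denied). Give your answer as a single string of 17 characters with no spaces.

Tracking allowed requests in the window:
  req#1 t=0ms: ALLOW
  req#2 t=1ms: ALLOW
  req#3 t=1ms: ALLOW
  req#4 t=2ms: ALLOW
  req#5 t=2ms: ALLOW
  req#6 t=3ms: ALLOW
  req#7 t=3ms: DENY
  req#8 t=4ms: ALLOW
  req#9 t=4ms: ALLOW
  req#10 t=5ms: ALLOW
  req#11 t=6ms: ALLOW
  req#12 t=6ms: ALLOW
  req#13 t=7ms: ALLOW
  req#14 t=7ms: ALLOW
  req#15 t=8ms: ALLOW
  req#16 t=8ms: DENY
  req#17 t=9ms: ALLOW

Answer: AAAAAADAAAAAAAADA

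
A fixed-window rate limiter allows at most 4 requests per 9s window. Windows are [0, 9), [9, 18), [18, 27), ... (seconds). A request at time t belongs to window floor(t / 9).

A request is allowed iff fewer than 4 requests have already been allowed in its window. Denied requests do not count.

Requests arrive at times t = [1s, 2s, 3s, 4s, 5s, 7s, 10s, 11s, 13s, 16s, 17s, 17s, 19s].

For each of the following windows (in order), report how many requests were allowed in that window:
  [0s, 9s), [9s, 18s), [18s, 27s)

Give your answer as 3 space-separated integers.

Processing requests:
  req#1 t=1s (window 0): ALLOW
  req#2 t=2s (window 0): ALLOW
  req#3 t=3s (window 0): ALLOW
  req#4 t=4s (window 0): ALLOW
  req#5 t=5s (window 0): DENY
  req#6 t=7s (window 0): DENY
  req#7 t=10s (window 1): ALLOW
  req#8 t=11s (window 1): ALLOW
  req#9 t=13s (window 1): ALLOW
  req#10 t=16s (window 1): ALLOW
  req#11 t=17s (window 1): DENY
  req#12 t=17s (window 1): DENY
  req#13 t=19s (window 2): ALLOW

Allowed counts by window: 4 4 1

Answer: 4 4 1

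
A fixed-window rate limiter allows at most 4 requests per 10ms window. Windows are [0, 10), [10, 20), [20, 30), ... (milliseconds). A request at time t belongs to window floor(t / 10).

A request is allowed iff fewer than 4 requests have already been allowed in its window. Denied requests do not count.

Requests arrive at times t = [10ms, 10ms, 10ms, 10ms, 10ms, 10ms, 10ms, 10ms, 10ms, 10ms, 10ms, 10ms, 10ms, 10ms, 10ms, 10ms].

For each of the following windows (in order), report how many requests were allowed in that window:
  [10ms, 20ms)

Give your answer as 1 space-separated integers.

Processing requests:
  req#1 t=10ms (window 1): ALLOW
  req#2 t=10ms (window 1): ALLOW
  req#3 t=10ms (window 1): ALLOW
  req#4 t=10ms (window 1): ALLOW
  req#5 t=10ms (window 1): DENY
  req#6 t=10ms (window 1): DENY
  req#7 t=10ms (window 1): DENY
  req#8 t=10ms (window 1): DENY
  req#9 t=10ms (window 1): DENY
  req#10 t=10ms (window 1): DENY
  req#11 t=10ms (window 1): DENY
  req#12 t=10ms (window 1): DENY
  req#13 t=10ms (window 1): DENY
  req#14 t=10ms (window 1): DENY
  req#15 t=10ms (window 1): DENY
  req#16 t=10ms (window 1): DENY

Allowed counts by window: 4

Answer: 4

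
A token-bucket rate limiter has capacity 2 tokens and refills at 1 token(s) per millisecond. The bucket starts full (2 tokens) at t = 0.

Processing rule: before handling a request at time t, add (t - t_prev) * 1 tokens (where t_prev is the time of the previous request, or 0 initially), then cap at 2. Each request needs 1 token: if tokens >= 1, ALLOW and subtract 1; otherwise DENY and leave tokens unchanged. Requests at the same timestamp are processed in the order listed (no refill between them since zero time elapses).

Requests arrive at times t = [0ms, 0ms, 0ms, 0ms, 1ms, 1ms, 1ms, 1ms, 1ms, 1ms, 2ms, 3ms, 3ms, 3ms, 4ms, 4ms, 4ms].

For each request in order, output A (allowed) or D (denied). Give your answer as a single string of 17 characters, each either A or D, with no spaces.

Simulating step by step:
  req#1 t=0ms: ALLOW
  req#2 t=0ms: ALLOW
  req#3 t=0ms: DENY
  req#4 t=0ms: DENY
  req#5 t=1ms: ALLOW
  req#6 t=1ms: DENY
  req#7 t=1ms: DENY
  req#8 t=1ms: DENY
  req#9 t=1ms: DENY
  req#10 t=1ms: DENY
  req#11 t=2ms: ALLOW
  req#12 t=3ms: ALLOW
  req#13 t=3ms: DENY
  req#14 t=3ms: DENY
  req#15 t=4ms: ALLOW
  req#16 t=4ms: DENY
  req#17 t=4ms: DENY

Answer: AADDADDDDDAADDADD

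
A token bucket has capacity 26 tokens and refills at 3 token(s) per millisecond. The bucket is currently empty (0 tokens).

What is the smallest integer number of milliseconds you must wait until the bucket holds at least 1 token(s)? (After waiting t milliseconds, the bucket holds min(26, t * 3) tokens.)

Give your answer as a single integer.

Need t * 3 >= 1, so t >= 1/3.
Smallest integer t = ceil(1/3) = 1.

Answer: 1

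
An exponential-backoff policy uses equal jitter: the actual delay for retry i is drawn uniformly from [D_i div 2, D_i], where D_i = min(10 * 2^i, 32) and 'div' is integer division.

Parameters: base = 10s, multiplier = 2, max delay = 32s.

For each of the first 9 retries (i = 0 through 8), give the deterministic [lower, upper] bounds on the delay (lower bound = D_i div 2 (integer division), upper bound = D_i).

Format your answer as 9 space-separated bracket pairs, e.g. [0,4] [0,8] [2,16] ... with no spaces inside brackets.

Computing bounds per retry:
  i=0: D_i=min(10*2^0,32)=10, bounds=[5,10]
  i=1: D_i=min(10*2^1,32)=20, bounds=[10,20]
  i=2: D_i=min(10*2^2,32)=32, bounds=[16,32]
  i=3: D_i=min(10*2^3,32)=32, bounds=[16,32]
  i=4: D_i=min(10*2^4,32)=32, bounds=[16,32]
  i=5: D_i=min(10*2^5,32)=32, bounds=[16,32]
  i=6: D_i=min(10*2^6,32)=32, bounds=[16,32]
  i=7: D_i=min(10*2^7,32)=32, bounds=[16,32]
  i=8: D_i=min(10*2^8,32)=32, bounds=[16,32]

Answer: [5,10] [10,20] [16,32] [16,32] [16,32] [16,32] [16,32] [16,32] [16,32]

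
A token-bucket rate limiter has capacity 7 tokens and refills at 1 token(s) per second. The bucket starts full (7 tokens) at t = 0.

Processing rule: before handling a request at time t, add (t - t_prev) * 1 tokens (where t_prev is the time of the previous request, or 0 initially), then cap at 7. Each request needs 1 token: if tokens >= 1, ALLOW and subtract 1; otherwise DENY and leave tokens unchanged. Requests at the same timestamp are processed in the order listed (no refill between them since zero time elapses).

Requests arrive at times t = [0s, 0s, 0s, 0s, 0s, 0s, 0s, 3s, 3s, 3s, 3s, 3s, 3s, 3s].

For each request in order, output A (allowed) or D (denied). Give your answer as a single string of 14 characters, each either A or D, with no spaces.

Simulating step by step:
  req#1 t=0s: ALLOW
  req#2 t=0s: ALLOW
  req#3 t=0s: ALLOW
  req#4 t=0s: ALLOW
  req#5 t=0s: ALLOW
  req#6 t=0s: ALLOW
  req#7 t=0s: ALLOW
  req#8 t=3s: ALLOW
  req#9 t=3s: ALLOW
  req#10 t=3s: ALLOW
  req#11 t=3s: DENY
  req#12 t=3s: DENY
  req#13 t=3s: DENY
  req#14 t=3s: DENY

Answer: AAAAAAAAAADDDD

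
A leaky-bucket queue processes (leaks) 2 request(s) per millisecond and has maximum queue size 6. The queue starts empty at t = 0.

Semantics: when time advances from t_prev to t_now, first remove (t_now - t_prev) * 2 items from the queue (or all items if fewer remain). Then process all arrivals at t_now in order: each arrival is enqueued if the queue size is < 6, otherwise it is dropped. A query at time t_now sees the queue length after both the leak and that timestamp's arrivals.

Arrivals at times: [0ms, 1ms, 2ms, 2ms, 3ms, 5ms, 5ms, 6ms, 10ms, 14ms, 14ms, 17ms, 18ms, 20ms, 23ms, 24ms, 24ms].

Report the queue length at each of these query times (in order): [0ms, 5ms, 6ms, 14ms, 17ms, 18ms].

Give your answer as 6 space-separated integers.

Queue lengths at query times:
  query t=0ms: backlog = 1
  query t=5ms: backlog = 2
  query t=6ms: backlog = 1
  query t=14ms: backlog = 2
  query t=17ms: backlog = 1
  query t=18ms: backlog = 1

Answer: 1 2 1 2 1 1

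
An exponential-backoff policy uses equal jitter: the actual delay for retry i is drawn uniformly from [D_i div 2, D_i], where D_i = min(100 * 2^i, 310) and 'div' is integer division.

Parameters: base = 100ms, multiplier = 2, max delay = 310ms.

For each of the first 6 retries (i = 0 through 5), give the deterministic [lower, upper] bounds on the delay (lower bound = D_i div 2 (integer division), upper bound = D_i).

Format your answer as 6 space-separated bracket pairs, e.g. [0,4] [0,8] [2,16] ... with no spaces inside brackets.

Computing bounds per retry:
  i=0: D_i=min(100*2^0,310)=100, bounds=[50,100]
  i=1: D_i=min(100*2^1,310)=200, bounds=[100,200]
  i=2: D_i=min(100*2^2,310)=310, bounds=[155,310]
  i=3: D_i=min(100*2^3,310)=310, bounds=[155,310]
  i=4: D_i=min(100*2^4,310)=310, bounds=[155,310]
  i=5: D_i=min(100*2^5,310)=310, bounds=[155,310]

Answer: [50,100] [100,200] [155,310] [155,310] [155,310] [155,310]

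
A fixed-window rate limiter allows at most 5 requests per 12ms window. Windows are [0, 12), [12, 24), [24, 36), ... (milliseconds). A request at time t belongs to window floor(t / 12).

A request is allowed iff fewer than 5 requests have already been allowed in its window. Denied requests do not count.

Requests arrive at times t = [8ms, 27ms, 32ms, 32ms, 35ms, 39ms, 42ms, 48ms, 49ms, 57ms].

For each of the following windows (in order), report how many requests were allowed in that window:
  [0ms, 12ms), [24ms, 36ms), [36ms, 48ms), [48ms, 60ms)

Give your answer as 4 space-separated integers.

Answer: 1 4 2 3

Derivation:
Processing requests:
  req#1 t=8ms (window 0): ALLOW
  req#2 t=27ms (window 2): ALLOW
  req#3 t=32ms (window 2): ALLOW
  req#4 t=32ms (window 2): ALLOW
  req#5 t=35ms (window 2): ALLOW
  req#6 t=39ms (window 3): ALLOW
  req#7 t=42ms (window 3): ALLOW
  req#8 t=48ms (window 4): ALLOW
  req#9 t=49ms (window 4): ALLOW
  req#10 t=57ms (window 4): ALLOW

Allowed counts by window: 1 4 2 3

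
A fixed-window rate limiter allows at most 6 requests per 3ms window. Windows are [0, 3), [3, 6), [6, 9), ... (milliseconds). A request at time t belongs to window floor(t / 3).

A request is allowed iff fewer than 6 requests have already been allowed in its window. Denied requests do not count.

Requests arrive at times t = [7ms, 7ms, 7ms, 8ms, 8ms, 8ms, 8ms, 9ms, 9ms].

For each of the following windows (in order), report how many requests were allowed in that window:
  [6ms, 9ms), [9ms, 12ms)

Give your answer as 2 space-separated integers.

Processing requests:
  req#1 t=7ms (window 2): ALLOW
  req#2 t=7ms (window 2): ALLOW
  req#3 t=7ms (window 2): ALLOW
  req#4 t=8ms (window 2): ALLOW
  req#5 t=8ms (window 2): ALLOW
  req#6 t=8ms (window 2): ALLOW
  req#7 t=8ms (window 2): DENY
  req#8 t=9ms (window 3): ALLOW
  req#9 t=9ms (window 3): ALLOW

Allowed counts by window: 6 2

Answer: 6 2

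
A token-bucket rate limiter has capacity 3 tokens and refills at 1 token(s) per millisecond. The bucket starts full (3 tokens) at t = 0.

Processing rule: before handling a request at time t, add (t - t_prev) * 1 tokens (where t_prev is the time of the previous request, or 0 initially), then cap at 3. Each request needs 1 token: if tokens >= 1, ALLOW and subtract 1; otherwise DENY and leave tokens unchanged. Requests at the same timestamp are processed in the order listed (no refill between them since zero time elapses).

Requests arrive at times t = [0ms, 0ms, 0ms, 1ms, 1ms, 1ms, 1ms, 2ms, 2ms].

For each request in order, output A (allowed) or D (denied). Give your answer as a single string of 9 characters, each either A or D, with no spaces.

Simulating step by step:
  req#1 t=0ms: ALLOW
  req#2 t=0ms: ALLOW
  req#3 t=0ms: ALLOW
  req#4 t=1ms: ALLOW
  req#5 t=1ms: DENY
  req#6 t=1ms: DENY
  req#7 t=1ms: DENY
  req#8 t=2ms: ALLOW
  req#9 t=2ms: DENY

Answer: AAAADDDAD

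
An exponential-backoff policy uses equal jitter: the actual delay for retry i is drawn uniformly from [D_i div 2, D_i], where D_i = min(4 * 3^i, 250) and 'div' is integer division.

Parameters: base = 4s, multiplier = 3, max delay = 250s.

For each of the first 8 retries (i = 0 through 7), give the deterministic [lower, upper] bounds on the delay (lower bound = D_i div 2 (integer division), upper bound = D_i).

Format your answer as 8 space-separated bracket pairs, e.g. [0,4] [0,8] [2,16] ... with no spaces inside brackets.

Answer: [2,4] [6,12] [18,36] [54,108] [125,250] [125,250] [125,250] [125,250]

Derivation:
Computing bounds per retry:
  i=0: D_i=min(4*3^0,250)=4, bounds=[2,4]
  i=1: D_i=min(4*3^1,250)=12, bounds=[6,12]
  i=2: D_i=min(4*3^2,250)=36, bounds=[18,36]
  i=3: D_i=min(4*3^3,250)=108, bounds=[54,108]
  i=4: D_i=min(4*3^4,250)=250, bounds=[125,250]
  i=5: D_i=min(4*3^5,250)=250, bounds=[125,250]
  i=6: D_i=min(4*3^6,250)=250, bounds=[125,250]
  i=7: D_i=min(4*3^7,250)=250, bounds=[125,250]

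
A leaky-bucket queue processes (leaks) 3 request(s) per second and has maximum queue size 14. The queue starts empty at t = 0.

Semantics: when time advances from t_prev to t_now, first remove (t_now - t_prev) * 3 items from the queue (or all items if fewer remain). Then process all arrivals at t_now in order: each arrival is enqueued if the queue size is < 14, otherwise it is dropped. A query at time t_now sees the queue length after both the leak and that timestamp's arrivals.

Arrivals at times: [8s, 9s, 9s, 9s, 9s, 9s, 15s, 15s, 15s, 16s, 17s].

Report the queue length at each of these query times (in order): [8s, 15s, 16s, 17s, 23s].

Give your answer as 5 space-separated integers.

Queue lengths at query times:
  query t=8s: backlog = 1
  query t=15s: backlog = 3
  query t=16s: backlog = 1
  query t=17s: backlog = 1
  query t=23s: backlog = 0

Answer: 1 3 1 1 0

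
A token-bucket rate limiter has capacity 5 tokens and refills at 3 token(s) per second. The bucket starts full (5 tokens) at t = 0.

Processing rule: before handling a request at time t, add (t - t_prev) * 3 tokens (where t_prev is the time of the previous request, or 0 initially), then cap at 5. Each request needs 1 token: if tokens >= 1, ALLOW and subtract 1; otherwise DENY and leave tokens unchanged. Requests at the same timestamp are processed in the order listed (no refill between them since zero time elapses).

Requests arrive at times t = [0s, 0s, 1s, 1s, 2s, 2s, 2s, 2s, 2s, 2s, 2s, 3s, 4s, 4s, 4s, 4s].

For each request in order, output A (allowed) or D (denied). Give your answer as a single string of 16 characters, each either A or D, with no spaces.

Simulating step by step:
  req#1 t=0s: ALLOW
  req#2 t=0s: ALLOW
  req#3 t=1s: ALLOW
  req#4 t=1s: ALLOW
  req#5 t=2s: ALLOW
  req#6 t=2s: ALLOW
  req#7 t=2s: ALLOW
  req#8 t=2s: ALLOW
  req#9 t=2s: ALLOW
  req#10 t=2s: DENY
  req#11 t=2s: DENY
  req#12 t=3s: ALLOW
  req#13 t=4s: ALLOW
  req#14 t=4s: ALLOW
  req#15 t=4s: ALLOW
  req#16 t=4s: ALLOW

Answer: AAAAAAAAADDAAAAA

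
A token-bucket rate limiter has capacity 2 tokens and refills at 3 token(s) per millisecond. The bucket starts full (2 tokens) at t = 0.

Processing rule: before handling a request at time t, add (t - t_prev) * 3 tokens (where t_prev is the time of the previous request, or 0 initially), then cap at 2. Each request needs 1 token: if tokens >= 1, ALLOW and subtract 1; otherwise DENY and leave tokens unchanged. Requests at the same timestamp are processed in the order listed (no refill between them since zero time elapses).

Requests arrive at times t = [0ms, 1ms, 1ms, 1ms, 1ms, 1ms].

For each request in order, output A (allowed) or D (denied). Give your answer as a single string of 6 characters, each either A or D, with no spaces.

Answer: AAADDD

Derivation:
Simulating step by step:
  req#1 t=0ms: ALLOW
  req#2 t=1ms: ALLOW
  req#3 t=1ms: ALLOW
  req#4 t=1ms: DENY
  req#5 t=1ms: DENY
  req#6 t=1ms: DENY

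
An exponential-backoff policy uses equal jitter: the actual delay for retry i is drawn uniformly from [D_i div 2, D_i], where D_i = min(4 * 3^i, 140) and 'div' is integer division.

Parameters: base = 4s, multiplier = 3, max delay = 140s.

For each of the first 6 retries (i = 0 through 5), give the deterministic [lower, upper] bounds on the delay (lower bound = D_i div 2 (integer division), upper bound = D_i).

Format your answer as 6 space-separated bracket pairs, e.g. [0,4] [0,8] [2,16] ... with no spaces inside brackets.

Answer: [2,4] [6,12] [18,36] [54,108] [70,140] [70,140]

Derivation:
Computing bounds per retry:
  i=0: D_i=min(4*3^0,140)=4, bounds=[2,4]
  i=1: D_i=min(4*3^1,140)=12, bounds=[6,12]
  i=2: D_i=min(4*3^2,140)=36, bounds=[18,36]
  i=3: D_i=min(4*3^3,140)=108, bounds=[54,108]
  i=4: D_i=min(4*3^4,140)=140, bounds=[70,140]
  i=5: D_i=min(4*3^5,140)=140, bounds=[70,140]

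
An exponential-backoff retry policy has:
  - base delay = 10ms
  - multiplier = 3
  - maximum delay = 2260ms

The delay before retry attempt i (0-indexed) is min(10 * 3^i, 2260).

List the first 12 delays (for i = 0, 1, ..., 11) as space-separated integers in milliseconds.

Computing each delay:
  i=0: min(10*3^0, 2260) = 10
  i=1: min(10*3^1, 2260) = 30
  i=2: min(10*3^2, 2260) = 90
  i=3: min(10*3^3, 2260) = 270
  i=4: min(10*3^4, 2260) = 810
  i=5: min(10*3^5, 2260) = 2260
  i=6: min(10*3^6, 2260) = 2260
  i=7: min(10*3^7, 2260) = 2260
  i=8: min(10*3^8, 2260) = 2260
  i=9: min(10*3^9, 2260) = 2260
  i=10: min(10*3^10, 2260) = 2260
  i=11: min(10*3^11, 2260) = 2260

Answer: 10 30 90 270 810 2260 2260 2260 2260 2260 2260 2260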